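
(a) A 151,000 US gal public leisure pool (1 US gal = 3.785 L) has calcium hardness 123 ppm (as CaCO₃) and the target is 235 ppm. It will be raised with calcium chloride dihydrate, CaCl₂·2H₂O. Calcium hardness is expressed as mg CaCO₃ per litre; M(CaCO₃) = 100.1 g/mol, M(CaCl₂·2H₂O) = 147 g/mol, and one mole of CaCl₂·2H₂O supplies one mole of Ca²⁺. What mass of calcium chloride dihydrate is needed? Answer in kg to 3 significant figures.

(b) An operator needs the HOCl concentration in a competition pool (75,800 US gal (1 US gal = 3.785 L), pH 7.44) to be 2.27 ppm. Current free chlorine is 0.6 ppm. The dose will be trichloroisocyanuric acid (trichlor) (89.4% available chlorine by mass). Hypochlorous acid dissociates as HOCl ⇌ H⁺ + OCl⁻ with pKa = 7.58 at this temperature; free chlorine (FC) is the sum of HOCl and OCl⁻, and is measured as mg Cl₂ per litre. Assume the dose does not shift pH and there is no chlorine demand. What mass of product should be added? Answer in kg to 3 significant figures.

(a) 94.0 kg; (b) 1.06 kg

(a) Volume: 151,000 US gal × 3.785 L/gal = 571,535 L.
(a) Hardness to add: (235 − 123) = 112 mg/L as CaCO₃ × 571,535 L = 64,010 g as CaCO₃.
(a) Moles of Ca²⁺ (1 mol Ca²⁺ ≡ 1 mol CaCO₃): 64,010 / 100.1 g/mol = 639.5 mol.
(a) Mass of CaCl₂·2H₂O: 639.5 × 147 = 94,000 g.

(b) Volume: 75,800 US gal × 3.785 L/gal = 286,903 L.
(b) [OCl⁻]/[HOCl] = 10^(pH − pKa) = 10^(7.44 − 7.58) = 0.7244; fraction as HOCl = 1/(1 + 0.7244) = 0.5799.
(b) Free chlorine required for 2.27 ppm HOCl: 2.27 / 0.5799 = 3.914 ppm.
(b) FC to add: 3.914 − 0.6 = 3.314 mg/L as Cl₂.
(b) Cl₂ equivalent: 3.314 mg/L × 286,903 L = 950.9 g.
(b) Product at 89.4% available Cl: 950.9 / 0.894 = 1064 g.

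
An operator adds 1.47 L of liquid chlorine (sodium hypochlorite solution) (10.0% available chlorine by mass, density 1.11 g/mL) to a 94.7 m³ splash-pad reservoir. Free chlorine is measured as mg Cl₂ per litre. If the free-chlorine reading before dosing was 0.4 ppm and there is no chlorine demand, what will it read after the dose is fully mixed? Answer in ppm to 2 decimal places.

2.12 ppm

Volume: 94.7 m³ = 94,700 L.
Mass of solution: 1.47 L × 1000 mL/L × 1.11 g/mL = 1632 g.
Available chlorine delivered: 1632 g × 0.1 = 163.2 g as Cl₂.
Concentration rise: 163.2 g / 94,700 L = 1.723 mg/L = 1.72 ppm.
Final FC: 0.4 + 1.72 = 2.12 ppm.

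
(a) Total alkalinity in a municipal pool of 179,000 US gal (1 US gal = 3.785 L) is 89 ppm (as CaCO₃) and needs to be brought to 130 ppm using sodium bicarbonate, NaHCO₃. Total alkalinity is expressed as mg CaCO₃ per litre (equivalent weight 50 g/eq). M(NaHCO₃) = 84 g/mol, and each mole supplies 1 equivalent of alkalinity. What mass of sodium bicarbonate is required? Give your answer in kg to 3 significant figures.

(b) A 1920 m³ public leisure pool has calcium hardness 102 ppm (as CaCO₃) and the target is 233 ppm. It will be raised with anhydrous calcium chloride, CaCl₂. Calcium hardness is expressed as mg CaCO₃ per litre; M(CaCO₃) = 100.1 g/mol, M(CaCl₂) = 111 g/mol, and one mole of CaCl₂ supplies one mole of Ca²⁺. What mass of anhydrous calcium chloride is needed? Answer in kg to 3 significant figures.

(a) Volume: 179,000 US gal × 3.785 L/gal = 677,515 L.
(a) Alkalinity to add: (130 − 89) = 41 mg/L as CaCO₃ × 677,515 L = 27,780 g as CaCO₃.
(a) Equivalents: 27,780 g ÷ 50 g/eq = 555.6 eq.
(a) NaHCO₃ supplies 1 eq per mole → 555.6 mol.
(a) Mass: 555.6 mol × 84 g/mol = 46,670 g.

(b) Volume: 1920 m³ = 1,920,000 L.
(b) Hardness to add: (233 − 102) = 131 mg/L as CaCO₃ × 1,920,000 L = 251,500 g as CaCO₃.
(b) Moles of Ca²⁺ (1 mol Ca²⁺ ≡ 1 mol CaCO₃): 251,500 / 100.1 g/mol = 2513 mol.
(b) Mass of CaCl₂: 2513 × 111 = 278,900 g.

(a) 46.7 kg; (b) 279 kg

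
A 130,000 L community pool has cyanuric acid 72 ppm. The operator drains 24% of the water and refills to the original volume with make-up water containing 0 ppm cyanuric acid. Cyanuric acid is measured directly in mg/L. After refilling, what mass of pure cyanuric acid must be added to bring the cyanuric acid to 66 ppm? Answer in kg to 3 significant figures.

After draining 24% and refilling: 72 × 0.76 + 0 × 0.24 = 54.72 ppm.
Deficit to target: 66 − 54.72 = 11.28 mg/L.
Mass: 11.28 mg/L × 130,000 L = 1466 g cyanuric acid.

1.47 kg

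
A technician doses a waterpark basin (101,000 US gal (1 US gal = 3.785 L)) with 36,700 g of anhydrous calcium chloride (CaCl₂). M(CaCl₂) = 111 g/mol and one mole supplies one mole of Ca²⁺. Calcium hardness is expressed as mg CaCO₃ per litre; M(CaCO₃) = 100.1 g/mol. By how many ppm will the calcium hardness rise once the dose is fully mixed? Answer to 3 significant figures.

86.6 ppm

Volume: 101,000 US gal × 3.785 L/gal = 382,285 L.
Moles of Ca²⁺: 36,700 g ÷ 111 g/mol = 330.6 mol.
As CaCO₃: 330.6 mol × 100.1 g/mol = 33,100 g.
Rise: 33,100 g / 382,285 L × 1000 = 86.57 mg/L.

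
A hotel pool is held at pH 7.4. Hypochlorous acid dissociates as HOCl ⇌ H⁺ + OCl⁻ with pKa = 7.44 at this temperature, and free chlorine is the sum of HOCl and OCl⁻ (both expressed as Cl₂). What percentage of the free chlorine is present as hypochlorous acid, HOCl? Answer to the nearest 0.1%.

52.3%

[OCl⁻]/[HOCl] = 10^(pH − pKa) = 10^(7.4 − 7.44) = 10^-0.04 = 0.912.
Fraction as HOCl = 1 / (1 + 0.912) = 0.523.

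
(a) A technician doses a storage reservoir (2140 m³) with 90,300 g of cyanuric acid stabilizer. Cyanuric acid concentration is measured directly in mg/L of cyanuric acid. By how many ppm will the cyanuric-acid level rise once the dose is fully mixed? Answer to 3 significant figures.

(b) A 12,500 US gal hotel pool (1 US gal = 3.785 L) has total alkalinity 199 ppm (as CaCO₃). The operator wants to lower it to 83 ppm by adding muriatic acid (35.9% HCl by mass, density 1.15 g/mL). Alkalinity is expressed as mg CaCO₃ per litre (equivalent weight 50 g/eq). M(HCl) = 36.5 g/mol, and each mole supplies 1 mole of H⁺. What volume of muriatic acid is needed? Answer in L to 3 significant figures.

(a) 42.2 ppm; (b) 9.70 L

(a) Volume: 2140 m³ = 2,140,000 L.
(a) Rise: 90,300 g / 2,140,000 L × 1000 = 42.2 mg/L.

(b) Volume: 12,500 US gal × 3.785 L/gal = 47,312 L.
(b) Alkalinity to neutralize: (199 − 83) = 116 mg/L as CaCO₃ × 47,312 L = 5488 g as CaCO₃.
(b) Equivalents of H⁺ required: 5488 ÷ 50 g/eq = 109.8 eq = 109.8 mol HCl.
(b) Mass of HCl: 109.8 × 36.5 = 4006 g.
(b) Mass of 35.9% solution: 4006 / 0.359 = 11,160 g.
(b) Volume: 11,160 g ÷ 1.15 g/mL = 9704 mL.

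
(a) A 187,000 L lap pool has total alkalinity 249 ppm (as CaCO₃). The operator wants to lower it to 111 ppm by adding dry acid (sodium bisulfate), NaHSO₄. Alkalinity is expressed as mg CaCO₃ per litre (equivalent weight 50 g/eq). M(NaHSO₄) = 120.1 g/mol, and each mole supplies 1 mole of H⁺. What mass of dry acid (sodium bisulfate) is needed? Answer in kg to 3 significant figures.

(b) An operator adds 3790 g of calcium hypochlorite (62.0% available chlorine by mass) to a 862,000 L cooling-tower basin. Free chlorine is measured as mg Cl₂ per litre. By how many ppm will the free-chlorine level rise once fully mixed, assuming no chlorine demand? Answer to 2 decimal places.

(a) 62.0 kg; (b) 2.73 ppm

(a) Alkalinity to neutralize: (249 − 111) = 138 mg/L as CaCO₃ × 187,000 L = 25,810 g as CaCO₃.
(a) Equivalents of H⁺ required: 25,810 ÷ 50 g/eq = 516.1 eq = 516.1 mol NaHSO₄.
(a) Mass of NaHSO₄: 516.1 × 120.1 = 61,990 g.

(b) Available chlorine delivered: 3790 g × 0.62 = 2350 g as Cl₂.
(b) Concentration rise: 2350 g / 862,000 L = 2.726 mg/L = 2.73 ppm.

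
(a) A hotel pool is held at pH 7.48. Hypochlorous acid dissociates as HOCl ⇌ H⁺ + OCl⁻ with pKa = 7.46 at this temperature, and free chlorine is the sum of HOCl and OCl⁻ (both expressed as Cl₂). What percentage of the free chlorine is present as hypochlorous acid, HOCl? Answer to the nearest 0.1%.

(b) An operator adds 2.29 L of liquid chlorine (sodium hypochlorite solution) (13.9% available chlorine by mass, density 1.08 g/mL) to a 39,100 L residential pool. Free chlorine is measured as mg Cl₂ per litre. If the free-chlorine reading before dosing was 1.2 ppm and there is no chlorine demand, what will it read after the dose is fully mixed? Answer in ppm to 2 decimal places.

(a) 48.8%; (b) 9.99 ppm

(a) [OCl⁻]/[HOCl] = 10^(pH − pKa) = 10^(7.48 − 7.46) = 10^0.02 = 1.047.
(a) Fraction as HOCl = 1 / (1 + 1.047) = 0.4885.

(b) Mass of solution: 2.29 L × 1000 mL/L × 1.08 g/mL = 2473 g.
(b) Available chlorine delivered: 2473 g × 0.139 = 343.8 g as Cl₂.
(b) Concentration rise: 343.8 g / 39,100 L = 8.792 mg/L = 8.79 ppm.
(b) Final FC: 1.2 + 8.79 = 9.99 ppm.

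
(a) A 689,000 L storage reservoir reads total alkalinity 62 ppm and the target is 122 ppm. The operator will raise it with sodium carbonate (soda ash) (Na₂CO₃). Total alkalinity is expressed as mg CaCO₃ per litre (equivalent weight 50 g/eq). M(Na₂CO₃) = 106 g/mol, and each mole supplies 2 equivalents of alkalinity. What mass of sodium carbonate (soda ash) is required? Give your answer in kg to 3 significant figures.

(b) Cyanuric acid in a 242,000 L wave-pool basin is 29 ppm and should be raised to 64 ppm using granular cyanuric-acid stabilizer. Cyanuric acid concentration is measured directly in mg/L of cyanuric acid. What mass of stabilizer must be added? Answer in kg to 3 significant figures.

(a) Alkalinity to add: (122 − 62) = 60 mg/L as CaCO₃ × 689,000 L = 41,340 g as CaCO₃.
(a) Equivalents: 41,340 g ÷ 50 g/eq = 826.8 eq.
(a) Each mole of Na₂CO₃ supplies 2 eq, so 826.8 / 2 = 413.4 mol.
(a) Mass: 413.4 mol × 106 g/mol = 43,820 g.

(b) CYA to add: (64 − 29) = 35 mg/L × 242,000 L = 8470 g cyanuric acid.

(a) 43.8 kg; (b) 8.47 kg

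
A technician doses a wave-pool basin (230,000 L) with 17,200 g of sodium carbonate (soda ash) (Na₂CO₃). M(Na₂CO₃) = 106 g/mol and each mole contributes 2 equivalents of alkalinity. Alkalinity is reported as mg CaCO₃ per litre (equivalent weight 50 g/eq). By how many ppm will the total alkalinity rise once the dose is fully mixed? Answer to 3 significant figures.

Moles of Na₂CO₃: 17,200 g ÷ 106 g/mol = 162.3 mol → 324.5 eq of alkalinity.
As CaCO₃: 324.5 eq × 50 g/eq = 16,230 g.
Rise: 16,230 g / 230,000 L × 1000 = 70.55 mg/L.

70.5 ppm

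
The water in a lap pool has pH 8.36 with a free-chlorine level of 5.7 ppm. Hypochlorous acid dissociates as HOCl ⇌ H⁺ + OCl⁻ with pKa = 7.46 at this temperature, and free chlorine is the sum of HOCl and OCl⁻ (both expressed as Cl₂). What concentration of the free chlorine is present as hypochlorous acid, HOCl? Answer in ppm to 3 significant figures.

0.637 ppm

[OCl⁻]/[HOCl] = 10^(pH − pKa) = 10^(8.36 − 7.46) = 10^0.90 = 7.943.
Fraction as HOCl = 1 / (1 + 7.943) = 0.1118.
HOCl = 0.1118 × 5.7 ppm = 0.6373 ppm.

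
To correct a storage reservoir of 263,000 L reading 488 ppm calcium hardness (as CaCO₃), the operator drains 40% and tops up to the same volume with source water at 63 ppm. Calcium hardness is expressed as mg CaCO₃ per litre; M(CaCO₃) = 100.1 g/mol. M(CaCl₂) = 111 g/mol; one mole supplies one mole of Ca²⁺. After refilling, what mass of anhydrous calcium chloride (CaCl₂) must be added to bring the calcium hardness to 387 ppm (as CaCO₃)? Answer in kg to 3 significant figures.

After draining 40% and refilling: 488 × 0.60 + 63 × 0.40 = 318 ppm.
Deficit to target: 387 − 318 = 69 mg/L.
As CaCO₃: 69 mg/L × 263,000 L = 18,150 g; ÷ 100.1 = 181.3 mol Ca²⁺.
Mass: 181.3 × 111 = 20,120 g.

20.1 kg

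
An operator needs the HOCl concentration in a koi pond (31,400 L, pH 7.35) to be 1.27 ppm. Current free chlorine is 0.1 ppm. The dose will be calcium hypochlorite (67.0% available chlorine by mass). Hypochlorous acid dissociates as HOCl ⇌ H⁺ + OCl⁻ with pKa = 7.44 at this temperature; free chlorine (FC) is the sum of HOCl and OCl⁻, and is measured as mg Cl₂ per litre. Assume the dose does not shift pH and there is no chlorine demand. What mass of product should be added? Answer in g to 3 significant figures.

103 g

[OCl⁻]/[HOCl] = 10^(pH − pKa) = 10^(7.35 − 7.44) = 0.8128; fraction as HOCl = 1/(1 + 0.8128) = 0.5516.
Free chlorine required for 1.27 ppm HOCl: 1.27 / 0.5516 = 2.302 ppm.
FC to add: 2.302 − 0.1 = 2.202 mg/L as Cl₂.
Cl₂ equivalent: 2.202 mg/L × 31,400 L = 69.15 g.
Product at 67.0% available Cl: 69.15 / 0.67 = 103.2 g.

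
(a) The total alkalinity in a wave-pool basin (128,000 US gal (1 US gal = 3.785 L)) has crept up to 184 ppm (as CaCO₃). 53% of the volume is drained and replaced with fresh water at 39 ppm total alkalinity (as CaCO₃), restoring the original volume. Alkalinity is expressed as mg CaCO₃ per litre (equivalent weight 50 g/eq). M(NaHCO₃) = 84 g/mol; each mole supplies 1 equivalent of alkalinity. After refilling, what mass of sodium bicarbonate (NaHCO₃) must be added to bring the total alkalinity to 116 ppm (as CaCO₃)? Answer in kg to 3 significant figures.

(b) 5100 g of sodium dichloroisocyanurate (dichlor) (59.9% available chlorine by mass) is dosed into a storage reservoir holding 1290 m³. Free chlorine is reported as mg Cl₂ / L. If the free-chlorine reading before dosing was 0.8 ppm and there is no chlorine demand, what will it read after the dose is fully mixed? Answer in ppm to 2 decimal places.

(a) Volume: 128,000 US gal × 3.785 L/gal = 484,480 L.
(a) After draining 53% and refilling: 184 × 0.47 + 39 × 0.53 = 107.15 ppm.
(a) Deficit to target: 116 − 107.15 = 8.85 mg/L.
(a) As CaCO₃: 8.85 mg/L × 484,480 L = 4288 g; ÷ 50 g/eq ÷ 1 = 85.75 mol NaHCO₃.
(a) Mass: 85.75 × 84 = 7203 g.

(b) Volume: 1290 m³ = 1,290,000 L.
(b) Available chlorine delivered: 5100 g × 0.599 = 3055 g as Cl₂.
(b) Concentration rise: 3055 g / 1,290,000 L = 2.368 mg/L = 2.37 ppm.
(b) Final FC: 0.8 + 2.37 = 3.17 ppm.

(a) 7.20 kg; (b) 3.17 ppm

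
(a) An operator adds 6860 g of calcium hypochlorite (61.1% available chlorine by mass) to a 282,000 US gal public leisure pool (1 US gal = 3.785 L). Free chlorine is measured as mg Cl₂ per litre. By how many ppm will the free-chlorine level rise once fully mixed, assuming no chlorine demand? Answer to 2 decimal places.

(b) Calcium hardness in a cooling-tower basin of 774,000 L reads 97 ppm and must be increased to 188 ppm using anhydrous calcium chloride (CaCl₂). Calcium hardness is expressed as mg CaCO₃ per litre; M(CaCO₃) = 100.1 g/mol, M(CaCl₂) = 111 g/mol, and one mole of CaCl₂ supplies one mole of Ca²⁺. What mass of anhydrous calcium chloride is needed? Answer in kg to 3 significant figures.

(a) Volume: 282,000 US gal × 3.785 L/gal = 1,067,370 L.
(a) Available chlorine delivered: 6860 g × 0.611 = 4191 g as Cl₂.
(a) Concentration rise: 4191 g / 1,067,370 L = 3.927 mg/L = 3.93 ppm.

(b) Hardness to add: (188 − 97) = 91 mg/L as CaCO₃ × 774,000 L = 70,430 g as CaCO₃.
(b) Moles of Ca²⁺ (1 mol Ca²⁺ ≡ 1 mol CaCO₃): 70,430 / 100.1 g/mol = 703.6 mol.
(b) Mass of CaCl₂: 703.6 × 111 = 78,100 g.

(a) 3.93 ppm; (b) 78.1 kg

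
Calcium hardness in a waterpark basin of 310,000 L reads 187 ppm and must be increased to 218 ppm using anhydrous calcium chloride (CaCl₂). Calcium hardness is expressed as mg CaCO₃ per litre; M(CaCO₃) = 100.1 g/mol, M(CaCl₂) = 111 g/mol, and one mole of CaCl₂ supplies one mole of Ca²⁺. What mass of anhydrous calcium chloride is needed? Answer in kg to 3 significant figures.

Hardness to add: (218 − 187) = 31 mg/L as CaCO₃ × 310,000 L = 9610 g as CaCO₃.
Moles of Ca²⁺ (1 mol Ca²⁺ ≡ 1 mol CaCO₃): 9610 / 100.1 g/mol = 96 mol.
Mass of CaCl₂: 96 × 111 = 10,660 g.

10.7 kg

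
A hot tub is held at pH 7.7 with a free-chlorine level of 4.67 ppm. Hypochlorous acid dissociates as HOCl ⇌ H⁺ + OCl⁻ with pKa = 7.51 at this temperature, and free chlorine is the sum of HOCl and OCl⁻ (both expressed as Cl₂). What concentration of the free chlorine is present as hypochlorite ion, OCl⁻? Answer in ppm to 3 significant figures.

[OCl⁻]/[HOCl] = 10^(pH − pKa) = 10^(7.7 − 7.51) = 10^0.19 = 1.549.
Fraction as HOCl = 1 / (1 + 1.549) = 0.3923.
OCl⁻ = (1 − 0.3923) × 4.67 ppm = 2.838 ppm.

2.84 ppm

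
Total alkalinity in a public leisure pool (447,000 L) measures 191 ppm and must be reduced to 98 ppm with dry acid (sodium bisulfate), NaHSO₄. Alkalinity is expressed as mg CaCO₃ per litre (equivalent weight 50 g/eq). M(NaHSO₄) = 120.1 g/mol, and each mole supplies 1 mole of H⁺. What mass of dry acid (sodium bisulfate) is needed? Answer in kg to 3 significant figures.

99.9 kg

Alkalinity to neutralize: (191 − 98) = 93 mg/L as CaCO₃ × 447,000 L = 41,570 g as CaCO₃.
Equivalents of H⁺ required: 41,570 ÷ 50 g/eq = 831.4 eq = 831.4 mol NaHSO₄.
Mass of NaHSO₄: 831.4 × 120.1 = 99,850 g.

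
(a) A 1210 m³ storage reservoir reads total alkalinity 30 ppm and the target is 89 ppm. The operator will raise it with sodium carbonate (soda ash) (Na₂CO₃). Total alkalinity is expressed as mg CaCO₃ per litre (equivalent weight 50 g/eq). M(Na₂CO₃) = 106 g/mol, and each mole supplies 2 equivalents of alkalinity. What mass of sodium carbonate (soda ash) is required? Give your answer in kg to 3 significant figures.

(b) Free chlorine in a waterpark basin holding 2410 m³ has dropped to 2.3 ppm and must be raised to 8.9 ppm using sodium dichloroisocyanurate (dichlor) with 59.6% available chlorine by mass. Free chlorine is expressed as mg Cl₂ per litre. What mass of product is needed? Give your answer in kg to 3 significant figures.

(a) 75.7 kg; (b) 26.7 kg

(a) Volume: 1210 m³ = 1,210,000 L.
(a) Alkalinity to add: (89 − 30) = 59 mg/L as CaCO₃ × 1,210,000 L = 71,390 g as CaCO₃.
(a) Equivalents: 71,390 g ÷ 50 g/eq = 1428 eq.
(a) Each mole of Na₂CO₃ supplies 2 eq, so 1428 / 2 = 713.9 mol.
(a) Mass: 713.9 mol × 106 g/mol = 75,670 g.

(b) Volume: 2410 m³ = 2,410,000 L.
(b) Chlorine deficit: 8.9 − 2.3 = 6.6 ppm = 6.6 mg/L as Cl₂.
(b) Cl₂ equivalent needed: 6.6 mg/L × 2,410,000 L = 15,910,000 mg = 15,910 g.
(b) Product at 59.6% available chlorine: 15,910 / 0.596 = 26,690 g.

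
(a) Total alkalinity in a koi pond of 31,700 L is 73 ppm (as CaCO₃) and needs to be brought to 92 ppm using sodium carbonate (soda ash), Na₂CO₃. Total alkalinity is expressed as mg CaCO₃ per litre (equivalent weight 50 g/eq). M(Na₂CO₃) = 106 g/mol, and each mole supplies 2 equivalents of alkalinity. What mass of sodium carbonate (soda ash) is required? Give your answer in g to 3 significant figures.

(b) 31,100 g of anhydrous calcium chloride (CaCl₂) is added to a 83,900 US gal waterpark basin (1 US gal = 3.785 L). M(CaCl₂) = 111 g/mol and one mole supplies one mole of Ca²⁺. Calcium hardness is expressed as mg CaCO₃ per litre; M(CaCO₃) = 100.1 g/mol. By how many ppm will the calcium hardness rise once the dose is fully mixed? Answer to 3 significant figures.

(a) 638 g; (b) 88.3 ppm

(a) Alkalinity to add: (92 − 73) = 19 mg/L as CaCO₃ × 31,700 L = 602.3 g as CaCO₃.
(a) Equivalents: 602.3 g ÷ 50 g/eq = 12.05 eq.
(a) Each mole of Na₂CO₃ supplies 2 eq, so 12.05 / 2 = 6.023 mol.
(a) Mass: 6.023 mol × 106 g/mol = 638.4 g.

(b) Volume: 83,900 US gal × 3.785 L/gal = 317,562 L.
(b) Moles of Ca²⁺: 31,100 g ÷ 111 g/mol = 280.2 mol.
(b) As CaCO₃: 280.2 mol × 100.1 g/mol = 28,050 g.
(b) Rise: 28,050 g / 317,562 L × 1000 = 88.32 mg/L.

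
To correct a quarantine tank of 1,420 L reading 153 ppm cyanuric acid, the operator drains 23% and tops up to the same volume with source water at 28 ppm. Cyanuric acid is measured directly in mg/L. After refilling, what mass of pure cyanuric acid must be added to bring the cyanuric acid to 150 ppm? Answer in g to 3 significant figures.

After draining 23% and refilling: 153 × 0.77 + 28 × 0.23 = 124.25 ppm.
Deficit to target: 150 − 124.25 = 25.75 mg/L.
Mass: 25.75 mg/L × 1,420 L = 36.56 g cyanuric acid.

36.6 g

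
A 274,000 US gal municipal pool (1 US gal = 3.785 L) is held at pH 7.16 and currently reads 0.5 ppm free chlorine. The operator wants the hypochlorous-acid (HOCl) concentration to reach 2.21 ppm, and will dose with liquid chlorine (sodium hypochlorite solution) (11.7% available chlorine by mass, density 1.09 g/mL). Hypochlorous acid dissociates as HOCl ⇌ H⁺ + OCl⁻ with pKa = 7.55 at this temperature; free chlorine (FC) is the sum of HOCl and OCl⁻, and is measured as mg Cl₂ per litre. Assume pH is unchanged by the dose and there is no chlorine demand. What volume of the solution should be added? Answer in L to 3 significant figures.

21.2 L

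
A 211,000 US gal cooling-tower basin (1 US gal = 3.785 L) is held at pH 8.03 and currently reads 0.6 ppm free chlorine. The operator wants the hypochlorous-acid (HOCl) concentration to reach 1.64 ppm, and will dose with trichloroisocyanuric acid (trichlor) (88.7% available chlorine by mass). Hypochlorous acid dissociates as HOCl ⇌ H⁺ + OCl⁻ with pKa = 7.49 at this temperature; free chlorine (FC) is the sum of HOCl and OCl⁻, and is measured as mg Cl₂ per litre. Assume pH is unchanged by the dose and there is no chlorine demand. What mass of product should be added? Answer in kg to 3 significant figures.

Volume: 211,000 US gal × 3.785 L/gal = 798,635 L.
[OCl⁻]/[HOCl] = 10^(pH − pKa) = 10^(8.03 − 7.49) = 3.467; fraction as HOCl = 1/(1 + 3.467) = 0.2238.
Free chlorine required for 1.64 ppm HOCl: 1.64 / 0.2238 = 7.326 ppm.
FC to add: 7.326 − 0.6 = 6.726 mg/L as Cl₂.
Cl₂ equivalent: 6.726 mg/L × 798,635 L = 5372 g.
Product at 88.7% available Cl: 5372 / 0.887 = 6056 g.

6.06 kg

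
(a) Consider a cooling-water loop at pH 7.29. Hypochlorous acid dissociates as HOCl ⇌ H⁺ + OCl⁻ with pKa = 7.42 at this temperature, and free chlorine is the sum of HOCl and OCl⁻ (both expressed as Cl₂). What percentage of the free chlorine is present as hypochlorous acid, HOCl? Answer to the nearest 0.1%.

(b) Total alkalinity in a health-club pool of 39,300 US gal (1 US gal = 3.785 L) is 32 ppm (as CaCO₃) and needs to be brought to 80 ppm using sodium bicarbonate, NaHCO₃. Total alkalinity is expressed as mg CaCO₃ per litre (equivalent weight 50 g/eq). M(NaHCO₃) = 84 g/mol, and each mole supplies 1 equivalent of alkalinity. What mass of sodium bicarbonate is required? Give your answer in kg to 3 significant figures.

(a) [OCl⁻]/[HOCl] = 10^(pH − pKa) = 10^(7.29 − 7.42) = 10^-0.13 = 0.7413.
(a) Fraction as HOCl = 1 / (1 + 0.7413) = 0.5743.

(b) Volume: 39,300 US gal × 3.785 L/gal = 148,750 L.
(b) Alkalinity to add: (80 − 32) = 48 mg/L as CaCO₃ × 148,750 L = 7140 g as CaCO₃.
(b) Equivalents: 7140 g ÷ 50 g/eq = 142.8 eq.
(b) NaHCO₃ supplies 1 eq per mole → 142.8 mol.
(b) Mass: 142.8 mol × 84 g/mol = 12,000 g.

(a) 57.4%; (b) 12.0 kg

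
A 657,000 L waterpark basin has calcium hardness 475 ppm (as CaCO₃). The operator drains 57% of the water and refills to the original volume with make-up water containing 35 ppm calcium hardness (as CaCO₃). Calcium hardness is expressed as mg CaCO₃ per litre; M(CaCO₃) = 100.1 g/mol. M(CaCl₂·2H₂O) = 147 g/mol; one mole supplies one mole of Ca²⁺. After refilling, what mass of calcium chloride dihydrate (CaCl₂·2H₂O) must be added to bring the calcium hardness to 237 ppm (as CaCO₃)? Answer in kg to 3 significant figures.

After draining 57% and refilling: 475 × 0.43 + 35 × 0.57 = 224.2 ppm.
Deficit to target: 237 − 224.2 = 12.8 mg/L.
As CaCO₃: 12.8 mg/L × 657,000 L = 8410 g; ÷ 100.1 = 84.01 mol Ca²⁺.
Mass: 84.01 × 147 = 12,350 g.

12.3 kg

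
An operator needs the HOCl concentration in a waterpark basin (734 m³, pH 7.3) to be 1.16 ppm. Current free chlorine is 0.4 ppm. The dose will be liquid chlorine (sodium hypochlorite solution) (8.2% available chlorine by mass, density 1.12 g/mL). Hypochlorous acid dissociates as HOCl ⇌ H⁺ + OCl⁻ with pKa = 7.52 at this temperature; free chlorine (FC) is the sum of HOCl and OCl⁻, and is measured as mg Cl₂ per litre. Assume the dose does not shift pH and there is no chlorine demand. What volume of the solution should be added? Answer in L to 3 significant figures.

11.7 L

Volume: 734 m³ = 734,000 L.
[OCl⁻]/[HOCl] = 10^(pH − pKa) = 10^(7.3 − 7.52) = 0.6026; fraction as HOCl = 1/(1 + 0.6026) = 0.624.
Free chlorine required for 1.16 ppm HOCl: 1.16 / 0.624 = 1.859 ppm.
FC to add: 1.859 − 0.4 = 1.459 mg/L as Cl₂.
Cl₂ equivalent: 1.459 mg/L × 734,000 L = 1071 g.
Product at 8.2% available Cl: 1071 / 0.082 = 13,060 g.
Volume: 13,060 g ÷ 1.12 g/mL = 11,660 mL.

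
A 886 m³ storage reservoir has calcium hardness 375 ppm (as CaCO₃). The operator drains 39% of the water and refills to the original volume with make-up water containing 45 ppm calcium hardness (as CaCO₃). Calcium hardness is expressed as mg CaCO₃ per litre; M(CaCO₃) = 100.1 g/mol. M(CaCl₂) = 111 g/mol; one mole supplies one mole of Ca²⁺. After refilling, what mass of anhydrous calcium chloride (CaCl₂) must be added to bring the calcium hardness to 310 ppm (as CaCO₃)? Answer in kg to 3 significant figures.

Volume: 886 m³ = 886,000 L.
After draining 39% and refilling: 375 × 0.61 + 45 × 0.39 = 246.3 ppm.
Deficit to target: 310 − 246.3 = 63.7 mg/L.
As CaCO₃: 63.7 mg/L × 886,000 L = 56,440 g; ÷ 100.1 = 563.8 mol Ca²⁺.
Mass: 563.8 × 111 = 62,580 g.

62.6 kg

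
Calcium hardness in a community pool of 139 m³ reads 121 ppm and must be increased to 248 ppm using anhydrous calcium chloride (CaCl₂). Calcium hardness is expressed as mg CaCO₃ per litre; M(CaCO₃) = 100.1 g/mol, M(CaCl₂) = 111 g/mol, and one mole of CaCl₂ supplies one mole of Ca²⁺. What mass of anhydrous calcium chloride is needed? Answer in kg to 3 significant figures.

Volume: 139 m³ = 139,000 L.
Hardness to add: (248 − 121) = 127 mg/L as CaCO₃ × 139,000 L = 17,650 g as CaCO₃.
Moles of Ca²⁺ (1 mol Ca²⁺ ≡ 1 mol CaCO₃): 17,650 / 100.1 g/mol = 176.4 mol.
Mass of CaCl₂: 176.4 × 111 = 19,580 g.

19.6 kg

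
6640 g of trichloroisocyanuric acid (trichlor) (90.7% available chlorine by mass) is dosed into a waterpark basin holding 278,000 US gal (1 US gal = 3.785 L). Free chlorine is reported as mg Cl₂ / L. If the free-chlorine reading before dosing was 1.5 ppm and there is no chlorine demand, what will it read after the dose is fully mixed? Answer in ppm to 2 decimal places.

7.22 ppm

Volume: 278,000 US gal × 3.785 L/gal = 1,052,230 L.
Available chlorine delivered: 6640 g × 0.907 = 6022 g as Cl₂.
Concentration rise: 6022 g / 1,052,230 L = 5.724 mg/L = 5.72 ppm.
Final FC: 1.5 + 5.72 = 7.22 ppm.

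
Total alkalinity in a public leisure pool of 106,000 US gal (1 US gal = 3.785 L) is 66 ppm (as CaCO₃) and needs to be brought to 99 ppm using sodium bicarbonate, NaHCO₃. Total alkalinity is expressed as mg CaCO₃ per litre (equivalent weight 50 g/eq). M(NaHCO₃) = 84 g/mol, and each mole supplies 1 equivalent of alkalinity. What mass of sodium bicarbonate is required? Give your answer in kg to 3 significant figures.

Volume: 106,000 US gal × 3.785 L/gal = 401,210 L.
Alkalinity to add: (99 − 66) = 33 mg/L as CaCO₃ × 401,210 L = 13,240 g as CaCO₃.
Equivalents: 13,240 g ÷ 50 g/eq = 264.8 eq.
NaHCO₃ supplies 1 eq per mole → 264.8 mol.
Mass: 264.8 mol × 84 g/mol = 22,240 g.

22.2 kg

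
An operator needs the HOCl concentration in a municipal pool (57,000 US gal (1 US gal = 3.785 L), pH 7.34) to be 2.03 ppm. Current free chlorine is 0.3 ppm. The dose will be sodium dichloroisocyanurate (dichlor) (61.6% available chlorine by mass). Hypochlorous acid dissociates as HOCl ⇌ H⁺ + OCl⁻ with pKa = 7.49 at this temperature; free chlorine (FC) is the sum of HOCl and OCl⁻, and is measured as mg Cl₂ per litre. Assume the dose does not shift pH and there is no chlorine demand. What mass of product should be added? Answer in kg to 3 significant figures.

1.11 kg

Volume: 57,000 US gal × 3.785 L/gal = 215,745 L.
[OCl⁻]/[HOCl] = 10^(pH − pKa) = 10^(7.34 − 7.49) = 0.7079; fraction as HOCl = 1/(1 + 0.7079) = 0.5855.
Free chlorine required for 2.03 ppm HOCl: 2.03 / 0.5855 = 3.467 ppm.
FC to add: 3.467 − 0.3 = 3.167 mg/L as Cl₂.
Cl₂ equivalent: 3.167 mg/L × 215,745 L = 683.3 g.
Product at 61.6% available Cl: 683.3 / 0.616 = 1109 g.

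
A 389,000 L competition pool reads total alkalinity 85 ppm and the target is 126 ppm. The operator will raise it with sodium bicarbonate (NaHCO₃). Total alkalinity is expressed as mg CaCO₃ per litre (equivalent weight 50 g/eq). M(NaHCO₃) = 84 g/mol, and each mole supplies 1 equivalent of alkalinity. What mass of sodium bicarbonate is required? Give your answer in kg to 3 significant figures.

Alkalinity to add: (126 − 85) = 41 mg/L as CaCO₃ × 389,000 L = 15,950 g as CaCO₃.
Equivalents: 15,950 g ÷ 50 g/eq = 319 eq.
NaHCO₃ supplies 1 eq per mole → 319 mol.
Mass: 319 mol × 84 g/mol = 26,790 g.

26.8 kg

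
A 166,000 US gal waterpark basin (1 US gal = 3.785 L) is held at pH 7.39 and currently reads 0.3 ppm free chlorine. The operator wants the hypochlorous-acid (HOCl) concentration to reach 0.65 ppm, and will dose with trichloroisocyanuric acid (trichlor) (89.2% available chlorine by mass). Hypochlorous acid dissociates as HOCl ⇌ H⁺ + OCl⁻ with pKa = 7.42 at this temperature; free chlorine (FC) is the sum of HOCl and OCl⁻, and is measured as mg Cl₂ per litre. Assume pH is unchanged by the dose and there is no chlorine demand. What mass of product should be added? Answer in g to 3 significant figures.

Volume: 166,000 US gal × 3.785 L/gal = 628,310 L.
[OCl⁻]/[HOCl] = 10^(pH − pKa) = 10^(7.39 − 7.42) = 0.9333; fraction as HOCl = 1/(1 + 0.9333) = 0.5173.
Free chlorine required for 0.65 ppm HOCl: 0.65 / 0.5173 = 1.257 ppm.
FC to add: 1.257 − 0.3 = 0.9566 mg/L as Cl₂.
Cl₂ equivalent: 0.9566 mg/L × 628,310 L = 601.1 g.
Product at 89.2% available Cl: 601.1 / 0.892 = 673.8 g.

674 g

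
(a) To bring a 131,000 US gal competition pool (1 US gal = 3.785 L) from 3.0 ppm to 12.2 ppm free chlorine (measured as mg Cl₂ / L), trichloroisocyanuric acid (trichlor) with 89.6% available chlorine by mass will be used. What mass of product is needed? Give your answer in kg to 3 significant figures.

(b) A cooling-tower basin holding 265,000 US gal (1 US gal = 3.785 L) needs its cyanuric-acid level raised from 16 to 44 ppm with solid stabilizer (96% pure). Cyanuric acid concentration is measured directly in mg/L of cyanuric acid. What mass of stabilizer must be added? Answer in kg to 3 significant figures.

(a) Volume: 131,000 US gal × 3.785 L/gal = 495,835 L.
(a) Chlorine deficit: 12.2 − 3.0 = 9.2 ppm = 9.2 mg/L as Cl₂.
(a) Cl₂ equivalent needed: 9.2 mg/L × 495,835 L = 4,562,000 mg = 4562 g.
(a) Product at 89.6% available chlorine: 4562 / 0.896 = 5091 g.

(b) Volume: 265,000 US gal × 3.785 L/gal = 1,003,025 L.
(b) CYA to add: (44 − 16) = 28 mg/L × 1,003,025 L = 28,080 g cyanuric acid.
(b) At 96% purity: 28,080 / 0.96 = 29,250 g product.

(a) 5.09 kg; (b) 29.3 kg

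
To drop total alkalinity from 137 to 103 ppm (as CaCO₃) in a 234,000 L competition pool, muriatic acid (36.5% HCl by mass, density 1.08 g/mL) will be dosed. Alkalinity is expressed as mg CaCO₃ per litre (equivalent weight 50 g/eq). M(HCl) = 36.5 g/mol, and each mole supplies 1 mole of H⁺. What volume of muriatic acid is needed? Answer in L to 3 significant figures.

Alkalinity to neutralize: (137 − 103) = 34 mg/L as CaCO₃ × 234,000 L = 7956 g as CaCO₃.
Equivalents of H⁺ required: 7956 ÷ 50 g/eq = 159.1 eq = 159.1 mol HCl.
Mass of HCl: 159.1 × 36.5 = 5808 g.
Mass of 36.5% solution: 5808 / 0.365 = 15,910 g.
Volume: 15,910 g ÷ 1.08 g/mL = 14,730 mL.

14.7 L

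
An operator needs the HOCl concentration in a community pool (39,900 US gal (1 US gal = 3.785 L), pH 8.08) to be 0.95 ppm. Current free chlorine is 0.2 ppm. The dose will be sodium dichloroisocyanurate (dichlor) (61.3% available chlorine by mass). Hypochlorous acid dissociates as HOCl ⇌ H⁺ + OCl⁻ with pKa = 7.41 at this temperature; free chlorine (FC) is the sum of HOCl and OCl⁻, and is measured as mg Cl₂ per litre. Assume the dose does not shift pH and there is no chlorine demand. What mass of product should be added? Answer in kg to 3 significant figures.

Volume: 39,900 US gal × 3.785 L/gal = 151,022 L.
[OCl⁻]/[HOCl] = 10^(pH − pKa) = 10^(8.08 − 7.41) = 4.677; fraction as HOCl = 1/(1 + 4.677) = 0.1761.
Free chlorine required for 0.95 ppm HOCl: 0.95 / 0.1761 = 5.393 ppm.
FC to add: 5.393 − 0.2 = 5.193 mg/L as Cl₂.
Cl₂ equivalent: 5.193 mg/L × 151,022 L = 784.3 g.
Product at 61.3% available Cl: 784.3 / 0.613 = 1279 g.

1.28 kg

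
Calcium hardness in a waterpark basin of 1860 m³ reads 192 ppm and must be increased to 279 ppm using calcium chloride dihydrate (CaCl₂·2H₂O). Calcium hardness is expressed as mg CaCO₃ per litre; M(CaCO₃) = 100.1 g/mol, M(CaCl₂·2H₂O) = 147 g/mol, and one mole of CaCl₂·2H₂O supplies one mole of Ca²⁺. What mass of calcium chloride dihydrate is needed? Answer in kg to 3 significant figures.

238 kg

Volume: 1860 m³ = 1,860,000 L.
Hardness to add: (279 − 192) = 87 mg/L as CaCO₃ × 1,860,000 L = 161,800 g as CaCO₃.
Moles of Ca²⁺ (1 mol Ca²⁺ ≡ 1 mol CaCO₃): 161,800 / 100.1 g/mol = 1617 mol.
Mass of CaCl₂·2H₂O: 1617 × 147 = 237,600 g.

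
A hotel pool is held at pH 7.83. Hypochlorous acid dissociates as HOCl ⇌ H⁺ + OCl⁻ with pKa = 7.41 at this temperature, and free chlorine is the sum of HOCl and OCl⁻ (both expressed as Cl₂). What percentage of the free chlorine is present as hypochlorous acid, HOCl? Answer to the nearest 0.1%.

[OCl⁻]/[HOCl] = 10^(pH − pKa) = 10^(7.83 − 7.41) = 10^0.42 = 2.63.
Fraction as HOCl = 1 / (1 + 2.63) = 0.2755.

27.5%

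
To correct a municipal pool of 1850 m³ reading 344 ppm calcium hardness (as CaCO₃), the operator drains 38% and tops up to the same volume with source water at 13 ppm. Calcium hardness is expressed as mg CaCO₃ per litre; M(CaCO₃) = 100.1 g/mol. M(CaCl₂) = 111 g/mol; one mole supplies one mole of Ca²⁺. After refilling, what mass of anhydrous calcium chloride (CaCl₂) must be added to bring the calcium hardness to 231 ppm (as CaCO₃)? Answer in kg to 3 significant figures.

26.2 kg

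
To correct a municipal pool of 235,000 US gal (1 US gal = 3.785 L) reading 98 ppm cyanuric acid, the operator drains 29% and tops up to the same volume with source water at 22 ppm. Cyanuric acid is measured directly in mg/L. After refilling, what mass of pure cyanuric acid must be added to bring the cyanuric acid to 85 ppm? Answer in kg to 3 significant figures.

8.04 kg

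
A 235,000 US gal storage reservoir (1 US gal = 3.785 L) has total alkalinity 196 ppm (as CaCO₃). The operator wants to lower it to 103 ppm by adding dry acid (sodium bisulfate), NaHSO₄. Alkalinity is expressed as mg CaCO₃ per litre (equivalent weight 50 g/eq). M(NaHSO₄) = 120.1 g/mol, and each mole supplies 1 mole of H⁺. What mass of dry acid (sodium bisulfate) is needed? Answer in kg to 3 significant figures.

Volume: 235,000 US gal × 3.785 L/gal = 889,475 L.
Alkalinity to neutralize: (196 − 103) = 93 mg/L as CaCO₃ × 889,475 L = 82,720 g as CaCO₃.
Equivalents of H⁺ required: 82,720 ÷ 50 g/eq = 1654 eq = 1654 mol NaHSO₄.
Mass of NaHSO₄: 1654 × 120.1 = 198,700 g.

199 kg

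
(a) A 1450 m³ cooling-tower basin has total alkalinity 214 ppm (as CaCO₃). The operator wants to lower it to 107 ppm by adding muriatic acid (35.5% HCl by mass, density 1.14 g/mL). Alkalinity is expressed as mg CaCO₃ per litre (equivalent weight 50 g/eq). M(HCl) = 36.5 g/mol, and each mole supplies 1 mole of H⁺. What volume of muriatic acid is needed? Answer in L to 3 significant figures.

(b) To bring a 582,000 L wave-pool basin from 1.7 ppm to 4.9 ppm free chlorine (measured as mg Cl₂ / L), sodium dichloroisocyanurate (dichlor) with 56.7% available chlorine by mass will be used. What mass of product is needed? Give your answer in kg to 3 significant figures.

(a) Volume: 1450 m³ = 1,450,000 L.
(a) Alkalinity to neutralize: (214 − 107) = 107 mg/L as CaCO₃ × 1,450,000 L = 155,200 g as CaCO₃.
(a) Equivalents of H⁺ required: 155,200 ÷ 50 g/eq = 3103 eq = 3103 mol HCl.
(a) Mass of HCl: 3103 × 36.5 = 113,300 g.
(a) Mass of 35.5% solution: 113,300 / 0.355 = 319,000 g.
(a) Volume: 319,000 g ÷ 1.14 g/mL = 279,900 mL.

(b) Chlorine deficit: 4.9 − 1.7 = 3.2 ppm = 3.2 mg/L as Cl₂.
(b) Cl₂ equivalent needed: 3.2 mg/L × 582,000 L = 1,862,000 mg = 1862 g.
(b) Product at 56.7% available chlorine: 1862 / 0.567 = 3285 g.

(a) 280 L; (b) 3.28 kg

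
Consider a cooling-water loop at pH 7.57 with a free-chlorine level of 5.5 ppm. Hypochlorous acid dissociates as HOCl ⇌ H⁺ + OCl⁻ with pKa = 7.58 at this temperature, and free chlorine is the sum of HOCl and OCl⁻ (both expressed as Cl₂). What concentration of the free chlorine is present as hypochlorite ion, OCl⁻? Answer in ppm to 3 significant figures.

2.72 ppm

[OCl⁻]/[HOCl] = 10^(pH − pKa) = 10^(7.57 − 7.58) = 10^-0.01 = 0.9772.
Fraction as HOCl = 1 / (1 + 0.9772) = 0.5058.
OCl⁻ = (1 − 0.5058) × 5.5 ppm = 2.718 ppm.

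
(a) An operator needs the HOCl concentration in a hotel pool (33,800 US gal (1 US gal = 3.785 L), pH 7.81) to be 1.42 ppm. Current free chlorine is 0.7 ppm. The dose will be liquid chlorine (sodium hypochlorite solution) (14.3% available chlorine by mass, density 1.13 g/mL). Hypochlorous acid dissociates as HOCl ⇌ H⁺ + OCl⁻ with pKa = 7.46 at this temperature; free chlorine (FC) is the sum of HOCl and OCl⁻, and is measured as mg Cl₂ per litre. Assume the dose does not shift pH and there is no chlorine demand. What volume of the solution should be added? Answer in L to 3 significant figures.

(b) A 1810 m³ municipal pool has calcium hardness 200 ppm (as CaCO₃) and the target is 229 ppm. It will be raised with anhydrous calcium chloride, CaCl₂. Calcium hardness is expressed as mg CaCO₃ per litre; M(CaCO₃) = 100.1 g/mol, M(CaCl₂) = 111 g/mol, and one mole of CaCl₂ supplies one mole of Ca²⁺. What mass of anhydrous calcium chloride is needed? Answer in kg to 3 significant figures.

(a) Volume: 33,800 US gal × 3.785 L/gal = 127,933 L.
(a) [OCl⁻]/[HOCl] = 10^(pH − pKa) = 10^(7.81 − 7.46) = 2.239; fraction as HOCl = 1/(1 + 2.239) = 0.3088.
(a) Free chlorine required for 1.42 ppm HOCl: 1.42 / 0.3088 = 4.599 ppm.
(a) FC to add: 4.599 − 0.7 = 3.899 mg/L as Cl₂.
(a) Cl₂ equivalent: 3.899 mg/L × 127,933 L = 498.8 g.
(a) Product at 14.3% available Cl: 498.8 / 0.143 = 3488 g.
(a) Volume: 3488 g ÷ 1.13 g/mL = 3087 mL.

(b) Volume: 1810 m³ = 1,810,000 L.
(b) Hardness to add: (229 − 200) = 29 mg/L as CaCO₃ × 1,810,000 L = 52,490 g as CaCO₃.
(b) Moles of Ca²⁺ (1 mol Ca²⁺ ≡ 1 mol CaCO₃): 52,490 / 100.1 g/mol = 524.4 mol.
(b) Mass of CaCl₂: 524.4 × 111 = 58,210 g.

(a) 3.09 L; (b) 58.2 kg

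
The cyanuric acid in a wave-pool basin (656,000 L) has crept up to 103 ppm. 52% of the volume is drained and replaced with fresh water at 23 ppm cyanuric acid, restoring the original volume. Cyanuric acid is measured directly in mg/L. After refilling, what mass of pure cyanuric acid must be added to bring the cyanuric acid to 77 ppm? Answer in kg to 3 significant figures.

10.2 kg

After draining 52% and refilling: 103 × 0.48 + 23 × 0.52 = 61.4 ppm.
Deficit to target: 77 − 61.4 = 15.6 mg/L.
Mass: 15.6 mg/L × 656,000 L = 10,230 g cyanuric acid.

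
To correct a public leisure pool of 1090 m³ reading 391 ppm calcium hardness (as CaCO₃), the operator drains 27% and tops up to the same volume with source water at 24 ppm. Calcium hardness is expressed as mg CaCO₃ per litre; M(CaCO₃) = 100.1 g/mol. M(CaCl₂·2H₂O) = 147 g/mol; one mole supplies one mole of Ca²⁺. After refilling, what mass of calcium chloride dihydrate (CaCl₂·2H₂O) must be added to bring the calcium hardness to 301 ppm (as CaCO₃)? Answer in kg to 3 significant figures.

Volume: 1090 m³ = 1,090,000 L.
After draining 27% and refilling: 391 × 0.73 + 24 × 0.27 = 291.91 ppm.
Deficit to target: 301 − 291.91 = 9.09 mg/L.
As CaCO₃: 9.09 mg/L × 1,090,000 L = 9908 g; ÷ 100.1 = 98.98 mol Ca²⁺.
Mass: 98.98 × 147 = 14,550 g.

14.6 kg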